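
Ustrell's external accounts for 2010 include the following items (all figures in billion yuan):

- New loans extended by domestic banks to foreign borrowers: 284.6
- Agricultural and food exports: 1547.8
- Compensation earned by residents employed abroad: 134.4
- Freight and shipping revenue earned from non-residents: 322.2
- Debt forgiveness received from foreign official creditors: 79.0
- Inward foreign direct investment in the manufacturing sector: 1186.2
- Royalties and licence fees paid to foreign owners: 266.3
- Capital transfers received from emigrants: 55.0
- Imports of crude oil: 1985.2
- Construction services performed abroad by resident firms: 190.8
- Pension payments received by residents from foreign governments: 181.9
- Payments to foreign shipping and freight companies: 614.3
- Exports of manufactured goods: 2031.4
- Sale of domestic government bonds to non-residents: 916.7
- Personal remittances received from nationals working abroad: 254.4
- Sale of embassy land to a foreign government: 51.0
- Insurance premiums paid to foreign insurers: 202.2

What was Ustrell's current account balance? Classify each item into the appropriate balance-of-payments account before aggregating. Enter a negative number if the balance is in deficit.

1594.9

Goods: -1985.2 + 2031.4 + 1547.8 = 1594.0
Services: 322.2 - 266.3 + 190.8 - 202.2 - 614.3 = -569.8
Primary income: 134.4
Secondary income: 254.4 + 181.9 = 436.3
Current account = 1594.0 + (-569.8) + 134.4 + 436.3 = 1594.9
(Excluded from the current account — financial account: new loans extended by domestic banks to foreign borrowers 284.6, inward foreign direct investment in the manufacturing sector 1186.2, sale of domestic government bonds to non-residents 916.7; capital account: debt forgiveness received from foreign official creditors 79.0, capital transfers received from emigrants 55.0, sale of embassy land to a foreign government 51.0.)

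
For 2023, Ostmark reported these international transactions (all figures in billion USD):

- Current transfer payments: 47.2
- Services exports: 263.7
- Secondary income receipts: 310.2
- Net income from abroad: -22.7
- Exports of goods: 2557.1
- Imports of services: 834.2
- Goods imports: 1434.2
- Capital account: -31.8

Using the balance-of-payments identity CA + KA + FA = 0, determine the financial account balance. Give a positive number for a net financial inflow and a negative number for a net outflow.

Goods balance = 2557.1 - 1434.2 = 1122.9
Services balance = 263.7 - 834.2 = -570.5
Trade balance (goods + services) = 1122.9 + (-570.5) = 552.4
Net primary income = -22.7
Net secondary income = 310.2 - 47.2 = 263.0
Current account = 552.4 + (-22.7) + 263.0 = 792.7
Financial account = -(792.7 + (-31.8)) = -760.9

-760.9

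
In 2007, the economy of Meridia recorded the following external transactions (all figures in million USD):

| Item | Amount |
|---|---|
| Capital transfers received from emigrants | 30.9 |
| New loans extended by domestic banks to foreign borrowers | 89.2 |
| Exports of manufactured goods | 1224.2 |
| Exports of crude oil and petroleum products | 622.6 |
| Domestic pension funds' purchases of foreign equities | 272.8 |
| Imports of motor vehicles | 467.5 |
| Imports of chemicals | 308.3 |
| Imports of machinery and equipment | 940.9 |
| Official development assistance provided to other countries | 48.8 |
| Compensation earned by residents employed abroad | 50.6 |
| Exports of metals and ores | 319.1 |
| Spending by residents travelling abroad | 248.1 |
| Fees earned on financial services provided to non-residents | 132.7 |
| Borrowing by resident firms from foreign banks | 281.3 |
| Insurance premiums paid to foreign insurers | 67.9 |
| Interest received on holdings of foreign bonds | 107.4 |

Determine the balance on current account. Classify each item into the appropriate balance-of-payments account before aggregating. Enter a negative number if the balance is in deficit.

Goods: 1224.2 + 319.1 - 467.5 + 622.6 - 940.9 - 308.3 = 449.2
Services: -67.9 - 248.1 + 132.7 = -183.3
Primary income: 107.4 + 50.6 = 158.0
Secondary income: -48.8
Current account = 449.2 + (-183.3) + 158.0 + (-48.8) = 375.1
(Excluded from the current account — capital account: capital transfers received from emigrants 30.9; financial account: new loans extended by domestic banks to foreign borrowers 89.2, domestic pension funds' purchases of foreign equities 272.8, borrowing by resident firms from foreign banks 281.3.)

375.1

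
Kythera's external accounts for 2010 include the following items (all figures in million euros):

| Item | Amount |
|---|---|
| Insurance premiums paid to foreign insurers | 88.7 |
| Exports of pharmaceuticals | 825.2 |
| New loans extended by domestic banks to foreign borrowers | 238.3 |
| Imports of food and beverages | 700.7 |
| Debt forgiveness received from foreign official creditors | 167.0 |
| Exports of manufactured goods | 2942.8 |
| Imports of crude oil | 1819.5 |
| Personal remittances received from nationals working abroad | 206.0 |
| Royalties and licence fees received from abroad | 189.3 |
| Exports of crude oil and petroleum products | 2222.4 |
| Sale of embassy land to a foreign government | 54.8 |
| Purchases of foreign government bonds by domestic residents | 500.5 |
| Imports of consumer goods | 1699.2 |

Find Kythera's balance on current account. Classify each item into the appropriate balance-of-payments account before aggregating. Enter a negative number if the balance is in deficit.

Goods: 2222.4 - 1819.5 - 1699.2 - 700.7 + 825.2 + 2942.8 = 1771.0
Services: 189.3 - 88.7 = 100.6
Secondary income: 206.0
Current account = 1771.0 + 100.6 + 206.0 = 2077.6
(Excluded from the current account — financial account: new loans extended by domestic banks to foreign borrowers 238.3, purchases of foreign government bonds by domestic residents 500.5; capital account: debt forgiveness received from foreign official creditors 167.0, sale of embassy land to a foreign government 54.8.)

2077.6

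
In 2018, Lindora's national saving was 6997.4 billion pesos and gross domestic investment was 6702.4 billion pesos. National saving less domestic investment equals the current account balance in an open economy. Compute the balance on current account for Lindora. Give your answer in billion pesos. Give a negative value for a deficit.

295.0

CA = S - I = 6997.4 - 6702.4 = 295.0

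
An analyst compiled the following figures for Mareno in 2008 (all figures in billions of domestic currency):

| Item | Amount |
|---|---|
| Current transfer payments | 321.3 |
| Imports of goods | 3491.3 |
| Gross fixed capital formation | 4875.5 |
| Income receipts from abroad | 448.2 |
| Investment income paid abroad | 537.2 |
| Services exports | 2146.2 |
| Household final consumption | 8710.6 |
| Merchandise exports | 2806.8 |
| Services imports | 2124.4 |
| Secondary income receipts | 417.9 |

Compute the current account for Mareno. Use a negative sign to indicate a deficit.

Goods balance = 2806.8 - 3491.3 = -684.5
Services balance = 2146.2 - 2124.4 = 21.8
Trade balance (goods + services) = -684.5 + 21.8 = -662.7
Net primary income = 448.2 - 537.2 = -89.0
Net secondary income = 417.9 - 321.3 = 96.6
Current account = -662.7 + (-89.0) + 96.6 = -655.1

-655.1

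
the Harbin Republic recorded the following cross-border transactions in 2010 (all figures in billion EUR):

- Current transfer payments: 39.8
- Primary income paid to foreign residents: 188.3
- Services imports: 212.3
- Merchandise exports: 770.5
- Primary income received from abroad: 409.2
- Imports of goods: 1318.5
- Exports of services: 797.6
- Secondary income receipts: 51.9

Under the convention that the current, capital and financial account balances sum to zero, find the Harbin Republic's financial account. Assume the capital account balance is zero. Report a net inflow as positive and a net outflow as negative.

Goods balance = 770.5 - 1318.5 = -548.0
Services balance = 797.6 - 212.3 = 585.3
Trade balance (goods + services) = -548.0 + 585.3 = 37.3
Net primary income = 409.2 - 188.3 = 220.9
Net secondary income = 51.9 - 39.8 = 12.1
Current account = 37.3 + 220.9 + 12.1 = 270.3
Financial account = -(270.3) = -270.3

-270.3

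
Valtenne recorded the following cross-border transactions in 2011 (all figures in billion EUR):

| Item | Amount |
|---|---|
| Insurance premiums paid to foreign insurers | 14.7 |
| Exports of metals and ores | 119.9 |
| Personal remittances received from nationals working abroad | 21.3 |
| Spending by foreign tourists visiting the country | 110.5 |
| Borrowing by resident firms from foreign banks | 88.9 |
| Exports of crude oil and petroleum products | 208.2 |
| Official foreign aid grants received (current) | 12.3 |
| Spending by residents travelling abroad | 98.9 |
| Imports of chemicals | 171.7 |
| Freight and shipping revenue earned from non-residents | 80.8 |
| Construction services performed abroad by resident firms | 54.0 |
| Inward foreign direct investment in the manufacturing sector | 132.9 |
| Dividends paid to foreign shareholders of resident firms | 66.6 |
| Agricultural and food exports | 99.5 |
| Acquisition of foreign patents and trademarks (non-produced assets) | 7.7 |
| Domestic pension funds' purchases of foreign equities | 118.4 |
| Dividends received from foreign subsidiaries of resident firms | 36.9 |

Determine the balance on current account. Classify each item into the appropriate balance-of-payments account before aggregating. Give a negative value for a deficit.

Goods: -171.7 + 208.2 + 99.5 + 119.9 = 255.9
Services: -98.9 - 14.7 + 80.8 + 54.0 + 110.5 = 131.7
Primary income: 36.9 - 66.6 = -29.7
Secondary income: 21.3 + 12.3 = 33.6
Current account = 255.9 + 131.7 + (-29.7) + 33.6 = 391.5
(Excluded from the current account — financial account: borrowing by resident firms from foreign banks 88.9, inward foreign direct investment in the manufacturing sector 132.9, domestic pension funds' purchases of foreign equities 118.4; capital account: acquisition of foreign patents and trademarks (non-produced assets) 7.7.)

391.5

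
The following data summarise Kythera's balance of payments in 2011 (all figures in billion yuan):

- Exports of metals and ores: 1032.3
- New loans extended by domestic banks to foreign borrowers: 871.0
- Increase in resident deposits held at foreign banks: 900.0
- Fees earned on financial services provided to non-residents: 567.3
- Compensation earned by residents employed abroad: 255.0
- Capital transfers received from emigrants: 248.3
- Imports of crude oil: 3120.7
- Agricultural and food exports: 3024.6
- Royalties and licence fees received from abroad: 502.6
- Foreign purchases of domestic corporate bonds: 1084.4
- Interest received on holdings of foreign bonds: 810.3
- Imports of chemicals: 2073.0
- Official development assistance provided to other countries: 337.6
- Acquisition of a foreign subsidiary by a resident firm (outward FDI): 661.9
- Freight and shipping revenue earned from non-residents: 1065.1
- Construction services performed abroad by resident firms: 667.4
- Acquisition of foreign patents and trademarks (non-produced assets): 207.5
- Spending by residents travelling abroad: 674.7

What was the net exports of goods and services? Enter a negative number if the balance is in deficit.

990.9

Goods: -2073.0 + 3024.6 + 1032.3 - 3120.7 = -1136.8
Services: 667.4 + 502.6 + 567.3 + 1065.1 - 674.7 = 2127.7
Trade balance = -1136.8 + 2127.7 = 990.9
(Excluded from the trade balance — financial account: new loans extended by domestic banks to foreign borrowers 871.0, increase in resident deposits held at foreign banks 900.0, foreign purchases of domestic corporate bonds 1084.4, acquisition of a foreign subsidiary by a resident firm (outward FDI) 661.9; primary income: compensation earned by residents employed abroad 255.0, interest received on holdings of foreign bonds 810.3; capital account: capital transfers received from emigrants 248.3, acquisition of foreign patents and trademarks (non-produced assets) 207.5; secondary income: official development assistance provided to other countries 337.6.)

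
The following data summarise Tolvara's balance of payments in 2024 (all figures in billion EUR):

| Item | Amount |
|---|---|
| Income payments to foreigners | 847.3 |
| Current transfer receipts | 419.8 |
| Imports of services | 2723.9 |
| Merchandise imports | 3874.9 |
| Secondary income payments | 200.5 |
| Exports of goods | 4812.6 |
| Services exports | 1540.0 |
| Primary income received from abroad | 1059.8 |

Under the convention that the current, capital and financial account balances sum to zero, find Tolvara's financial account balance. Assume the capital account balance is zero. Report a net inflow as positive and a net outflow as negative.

-185.6

Goods balance = 4812.6 - 3874.9 = 937.7
Services balance = 1540.0 - 2723.9 = -1183.9
Trade balance (goods + services) = 937.7 + (-1183.9) = -246.2
Net primary income = 1059.8 - 847.3 = 212.5
Net secondary income = 419.8 - 200.5 = 219.3
Current account = -246.2 + 212.5 + 219.3 = 185.6
Financial account = -(185.6) = -185.6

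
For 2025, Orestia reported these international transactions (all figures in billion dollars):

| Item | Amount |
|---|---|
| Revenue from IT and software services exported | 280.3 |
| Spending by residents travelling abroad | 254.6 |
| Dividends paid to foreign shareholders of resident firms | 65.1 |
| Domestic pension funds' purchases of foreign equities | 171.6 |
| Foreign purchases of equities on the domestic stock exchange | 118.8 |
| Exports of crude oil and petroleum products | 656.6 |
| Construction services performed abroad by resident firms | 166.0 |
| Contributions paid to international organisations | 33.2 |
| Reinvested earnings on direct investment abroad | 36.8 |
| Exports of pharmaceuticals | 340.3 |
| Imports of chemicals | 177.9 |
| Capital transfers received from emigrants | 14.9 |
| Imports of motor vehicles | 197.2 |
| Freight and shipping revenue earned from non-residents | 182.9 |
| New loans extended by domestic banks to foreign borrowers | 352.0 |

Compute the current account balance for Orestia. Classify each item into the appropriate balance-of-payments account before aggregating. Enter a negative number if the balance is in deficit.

Goods: -177.9 + 340.3 - 197.2 + 656.6 = 621.8
Services: 280.3 + 166.0 - 254.6 + 182.9 = 374.6
Primary income: -65.1 + 36.8 = -28.3
Secondary income: -33.2
Current account = 621.8 + 374.6 + (-28.3) + (-33.2) = 934.9
(Excluded from the current account — financial account: domestic pension funds' purchases of foreign equities 171.6, foreign purchases of equities on the domestic stock exchange 118.8, new loans extended by domestic banks to foreign borrowers 352.0; capital account: capital transfers received from emigrants 14.9.)

934.9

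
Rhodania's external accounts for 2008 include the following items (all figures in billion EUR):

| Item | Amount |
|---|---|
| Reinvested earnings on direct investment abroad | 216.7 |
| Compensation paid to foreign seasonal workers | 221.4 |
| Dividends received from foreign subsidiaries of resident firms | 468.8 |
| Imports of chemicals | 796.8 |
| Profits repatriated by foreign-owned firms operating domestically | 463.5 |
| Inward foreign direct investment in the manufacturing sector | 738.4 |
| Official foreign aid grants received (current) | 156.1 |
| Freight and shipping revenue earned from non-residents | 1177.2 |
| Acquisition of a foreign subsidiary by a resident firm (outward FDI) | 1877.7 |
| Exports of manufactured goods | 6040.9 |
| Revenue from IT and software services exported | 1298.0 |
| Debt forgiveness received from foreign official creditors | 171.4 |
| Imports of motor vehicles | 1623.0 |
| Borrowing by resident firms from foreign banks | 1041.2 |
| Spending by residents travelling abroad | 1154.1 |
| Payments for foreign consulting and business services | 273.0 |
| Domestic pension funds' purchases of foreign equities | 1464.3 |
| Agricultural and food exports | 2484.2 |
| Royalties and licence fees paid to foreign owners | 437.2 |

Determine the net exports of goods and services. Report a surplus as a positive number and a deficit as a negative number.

6716.2

Goods: 2484.2 - 1623.0 + 6040.9 - 796.8 = 6105.3
Services: -273.0 - 437.2 + 1298.0 - 1154.1 + 1177.2 = 610.9
Trade balance = 6105.3 + 610.9 = 6716.2
(Excluded from the trade balance — primary income: reinvested earnings on direct investment abroad 216.7, compensation paid to foreign seasonal workers 221.4, dividends received from foreign subsidiaries of resident firms 468.8, profits repatriated by foreign-owned firms operating domestically 463.5; financial account: inward foreign direct investment in the manufacturing sector 738.4, acquisition of a foreign subsidiary by a resident firm (outward FDI) 1877.7, borrowing by resident firms from foreign banks 1041.2, domestic pension funds' purchases of foreign equities 1464.3; secondary income: official foreign aid grants received (current) 156.1; capital account: debt forgiveness received from foreign official creditors 171.4.)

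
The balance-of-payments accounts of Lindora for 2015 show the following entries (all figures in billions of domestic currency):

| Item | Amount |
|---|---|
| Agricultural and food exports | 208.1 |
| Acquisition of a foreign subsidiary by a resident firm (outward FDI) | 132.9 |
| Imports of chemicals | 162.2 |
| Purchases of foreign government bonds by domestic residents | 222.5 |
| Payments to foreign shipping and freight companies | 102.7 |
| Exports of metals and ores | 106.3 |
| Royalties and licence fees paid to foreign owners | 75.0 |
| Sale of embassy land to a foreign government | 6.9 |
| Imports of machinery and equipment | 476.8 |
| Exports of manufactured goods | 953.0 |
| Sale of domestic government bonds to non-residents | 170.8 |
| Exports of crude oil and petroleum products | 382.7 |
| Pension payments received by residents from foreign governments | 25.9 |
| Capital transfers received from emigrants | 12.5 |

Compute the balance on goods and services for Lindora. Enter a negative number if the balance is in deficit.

833.4

Goods: 382.7 + 106.3 - 162.2 - 476.8 + 208.1 + 953.0 = 1011.1
Services: -75.0 - 102.7 = -177.7
Trade balance = 1011.1 + (-177.7) = 833.4
(Excluded from the trade balance — financial account: acquisition of a foreign subsidiary by a resident firm (outward FDI) 132.9, purchases of foreign government bonds by domestic residents 222.5, sale of domestic government bonds to non-residents 170.8; capital account: sale of embassy land to a foreign government 6.9, capital transfers received from emigrants 12.5; secondary income: pension payments received by residents from foreign governments 25.9.)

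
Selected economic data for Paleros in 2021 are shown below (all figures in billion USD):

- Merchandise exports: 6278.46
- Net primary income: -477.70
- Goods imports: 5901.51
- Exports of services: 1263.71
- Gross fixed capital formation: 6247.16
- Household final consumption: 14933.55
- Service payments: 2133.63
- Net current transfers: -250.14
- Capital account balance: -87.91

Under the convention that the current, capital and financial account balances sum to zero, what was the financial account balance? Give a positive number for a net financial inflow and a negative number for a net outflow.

Goods balance = 6278.46 - 5901.51 = 376.95
Services balance = 1263.71 - 2133.63 = -869.92
Trade balance (goods + services) = 376.95 + (-869.92) = -492.97
Net primary income = -477.70
Net secondary income = -250.14
Current account = -492.97 + (-477.70) + (-250.14) = -1220.81
Financial account = -(-1220.81 + (-87.91)) = 1308.72

1308.72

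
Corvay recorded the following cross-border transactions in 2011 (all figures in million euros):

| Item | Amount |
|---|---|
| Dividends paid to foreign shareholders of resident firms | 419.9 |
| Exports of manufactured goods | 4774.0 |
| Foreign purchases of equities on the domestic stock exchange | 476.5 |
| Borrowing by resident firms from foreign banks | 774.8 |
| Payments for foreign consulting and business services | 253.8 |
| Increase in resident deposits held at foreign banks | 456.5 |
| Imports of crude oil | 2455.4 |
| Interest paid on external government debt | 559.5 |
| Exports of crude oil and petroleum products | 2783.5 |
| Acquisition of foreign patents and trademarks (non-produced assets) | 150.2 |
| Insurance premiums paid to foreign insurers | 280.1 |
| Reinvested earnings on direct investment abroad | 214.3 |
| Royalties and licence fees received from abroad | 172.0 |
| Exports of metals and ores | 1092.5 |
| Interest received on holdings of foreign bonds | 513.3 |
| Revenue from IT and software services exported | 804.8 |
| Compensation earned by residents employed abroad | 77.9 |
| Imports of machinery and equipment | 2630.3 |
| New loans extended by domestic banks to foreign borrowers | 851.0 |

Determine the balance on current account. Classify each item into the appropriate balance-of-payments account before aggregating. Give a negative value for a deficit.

3833.3

Goods: -2455.4 + 1092.5 - 2630.3 + 2783.5 + 4774.0 = 3564.3
Services: 804.8 + 172.0 - 280.1 - 253.8 = 442.9
Primary income: 77.9 + 214.3 - 559.5 - 419.9 + 513.3 = -173.9
Current account = 3564.3 + 442.9 + (-173.9) = 3833.3
(Excluded from the current account — financial account: foreign purchases of equities on the domestic stock exchange 476.5, borrowing by resident firms from foreign banks 774.8, increase in resident deposits held at foreign banks 456.5, new loans extended by domestic banks to foreign borrowers 851.0; capital account: acquisition of foreign patents and trademarks (non-produced assets) 150.2.)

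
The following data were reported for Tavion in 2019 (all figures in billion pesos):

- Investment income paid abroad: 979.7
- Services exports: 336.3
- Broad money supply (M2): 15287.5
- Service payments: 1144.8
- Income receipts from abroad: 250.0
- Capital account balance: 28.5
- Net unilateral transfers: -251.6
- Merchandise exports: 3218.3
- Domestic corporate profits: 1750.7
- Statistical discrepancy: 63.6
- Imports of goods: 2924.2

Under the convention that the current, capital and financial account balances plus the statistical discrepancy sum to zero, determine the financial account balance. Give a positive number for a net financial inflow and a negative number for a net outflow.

1403.6

Goods balance = 3218.3 - 2924.2 = 294.1
Services balance = 336.3 - 1144.8 = -808.5
Trade balance (goods + services) = 294.1 + (-808.5) = -514.4
Net primary income = 250.0 - 979.7 = -729.7
Net secondary income = -251.6
Current account = -514.4 + (-729.7) + (-251.6) = -1495.7
Financial account = -(-1495.7 + 28.5 + 63.6) = 1403.6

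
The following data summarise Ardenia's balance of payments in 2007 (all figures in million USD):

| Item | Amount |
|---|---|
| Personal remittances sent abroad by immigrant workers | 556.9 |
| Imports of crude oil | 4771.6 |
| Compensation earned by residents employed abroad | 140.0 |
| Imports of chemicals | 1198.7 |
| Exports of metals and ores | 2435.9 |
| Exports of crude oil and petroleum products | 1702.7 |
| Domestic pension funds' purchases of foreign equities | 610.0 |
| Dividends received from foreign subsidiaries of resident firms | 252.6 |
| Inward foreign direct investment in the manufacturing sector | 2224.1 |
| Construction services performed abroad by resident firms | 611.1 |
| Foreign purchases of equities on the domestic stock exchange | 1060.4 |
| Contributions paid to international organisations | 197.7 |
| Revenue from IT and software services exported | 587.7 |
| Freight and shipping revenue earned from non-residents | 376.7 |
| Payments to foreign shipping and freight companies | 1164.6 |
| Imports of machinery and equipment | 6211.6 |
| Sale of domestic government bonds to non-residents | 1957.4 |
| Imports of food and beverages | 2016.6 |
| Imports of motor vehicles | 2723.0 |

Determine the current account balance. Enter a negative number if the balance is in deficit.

Goods: -1198.7 + 2435.9 - 2723.0 - 4771.6 + 1702.7 - 6211.6 - 2016.6 = -12782.9
Services: -1164.6 + 611.1 + 376.7 + 587.7 = 410.9
Primary income: 252.6 + 140.0 = 392.6
Secondary income: -197.7 - 556.9 = -754.6
Current account = (-12782.9) + 410.9 + 392.6 + (-754.6) = -12734.0
(Excluded from the current account — financial account: domestic pension funds' purchases of foreign equities 610.0, inward foreign direct investment in the manufacturing sector 2224.1, foreign purchases of equities on the domestic stock exchange 1060.4, sale of domestic government bonds to non-residents 1957.4.)

-12734.0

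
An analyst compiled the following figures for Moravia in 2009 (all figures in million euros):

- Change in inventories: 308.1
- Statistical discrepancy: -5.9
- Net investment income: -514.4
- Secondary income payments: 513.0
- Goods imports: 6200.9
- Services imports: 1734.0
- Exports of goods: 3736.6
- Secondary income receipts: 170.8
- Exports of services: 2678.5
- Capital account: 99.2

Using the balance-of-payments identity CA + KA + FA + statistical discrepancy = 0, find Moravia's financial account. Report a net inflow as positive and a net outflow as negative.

Goods balance = 3736.6 - 6200.9 = -2464.3
Services balance = 2678.5 - 1734.0 = 944.5
Trade balance (goods + services) = -2464.3 + 944.5 = -1519.8
Net primary income = -514.4
Net secondary income = 170.8 - 513.0 = -342.2
Current account = -1519.8 + (-514.4) + (-342.2) = -2376.4
Financial account = -(-2376.4 + 99.2 + (-5.9)) = 2283.1

2283.1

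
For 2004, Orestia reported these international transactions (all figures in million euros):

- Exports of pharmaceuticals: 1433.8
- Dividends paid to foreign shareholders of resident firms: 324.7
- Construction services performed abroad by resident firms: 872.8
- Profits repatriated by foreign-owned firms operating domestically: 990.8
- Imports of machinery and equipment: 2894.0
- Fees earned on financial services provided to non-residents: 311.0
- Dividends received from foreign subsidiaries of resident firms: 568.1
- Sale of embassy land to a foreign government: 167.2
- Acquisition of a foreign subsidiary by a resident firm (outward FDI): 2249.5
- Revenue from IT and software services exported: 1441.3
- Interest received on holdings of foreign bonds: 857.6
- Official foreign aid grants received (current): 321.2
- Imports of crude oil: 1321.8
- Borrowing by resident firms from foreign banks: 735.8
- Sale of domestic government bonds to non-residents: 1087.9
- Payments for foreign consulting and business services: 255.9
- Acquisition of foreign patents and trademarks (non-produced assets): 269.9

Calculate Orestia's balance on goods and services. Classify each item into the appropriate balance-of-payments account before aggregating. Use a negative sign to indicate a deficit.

Goods: -2894.0 - 1321.8 + 1433.8 = -2782.0
Services: 311.0 + 872.8 - 255.9 + 1441.3 = 2369.2
Trade balance = -2782.0 + 2369.2 = -412.8
(Excluded from the trade balance — primary income: dividends paid to foreign shareholders of resident firms 324.7, profits repatriated by foreign-owned firms operating domestically 990.8, dividends received from foreign subsidiaries of resident firms 568.1, interest received on holdings of foreign bonds 857.6; capital account: sale of embassy land to a foreign government 167.2, acquisition of foreign patents and trademarks (non-produced assets) 269.9; financial account: acquisition of a foreign subsidiary by a resident firm (outward FDI) 2249.5, borrowing by resident firms from foreign banks 735.8, sale of domestic government bonds to non-residents 1087.9; secondary income: official foreign aid grants received (current) 321.2.)

-412.8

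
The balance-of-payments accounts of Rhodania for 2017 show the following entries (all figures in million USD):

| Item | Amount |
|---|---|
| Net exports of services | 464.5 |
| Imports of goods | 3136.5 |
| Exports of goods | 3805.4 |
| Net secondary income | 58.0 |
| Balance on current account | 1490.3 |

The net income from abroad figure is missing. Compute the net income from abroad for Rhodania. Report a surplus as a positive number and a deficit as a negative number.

Current account = goods balance + services balance + net primary income + net secondary income
Sum of the known components = 1191.4
Net income from abroad = CA - (known components) = 1490.3 - 1191.4 = 298.9

298.9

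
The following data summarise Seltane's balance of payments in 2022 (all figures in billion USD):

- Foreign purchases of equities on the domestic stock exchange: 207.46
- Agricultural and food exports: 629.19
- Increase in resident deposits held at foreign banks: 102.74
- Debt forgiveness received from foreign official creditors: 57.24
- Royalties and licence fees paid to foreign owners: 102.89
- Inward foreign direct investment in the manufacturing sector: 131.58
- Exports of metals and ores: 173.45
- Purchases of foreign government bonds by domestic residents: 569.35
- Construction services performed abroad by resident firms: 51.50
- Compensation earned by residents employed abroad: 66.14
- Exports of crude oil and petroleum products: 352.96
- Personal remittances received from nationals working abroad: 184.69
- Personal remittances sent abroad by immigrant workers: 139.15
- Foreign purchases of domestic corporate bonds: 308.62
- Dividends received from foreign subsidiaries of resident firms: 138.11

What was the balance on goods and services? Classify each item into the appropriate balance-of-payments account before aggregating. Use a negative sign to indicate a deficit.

1104.21

Goods: 173.45 + 352.96 + 629.19 = 1155.60
Services: 51.50 - 102.89 = -51.39
Trade balance = 1155.60 + (-51.39) = 1104.21
(Excluded from the trade balance — financial account: foreign purchases of equities on the domestic stock exchange 207.46, increase in resident deposits held at foreign banks 102.74, inward foreign direct investment in the manufacturing sector 131.58, purchases of foreign government bonds by domestic residents 569.35, foreign purchases of domestic corporate bonds 308.62; capital account: debt forgiveness received from foreign official creditors 57.24; primary income: compensation earned by residents employed abroad 66.14, dividends received from foreign subsidiaries of resident firms 138.11; secondary income: personal remittances received from nationals working abroad 184.69, personal remittances sent abroad by immigrant workers 139.15.)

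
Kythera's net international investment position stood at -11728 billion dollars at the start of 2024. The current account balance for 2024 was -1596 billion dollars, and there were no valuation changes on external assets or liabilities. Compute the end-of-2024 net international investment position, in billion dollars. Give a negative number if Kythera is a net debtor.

-13324

With no valuation effects, change in NIIP = current account = -1596
End-of-year NIIP = -11728 + (-1596) = -13324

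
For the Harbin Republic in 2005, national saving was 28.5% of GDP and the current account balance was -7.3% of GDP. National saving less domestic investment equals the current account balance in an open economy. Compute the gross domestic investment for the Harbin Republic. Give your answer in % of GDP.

35.8

I = S - CA = 28.5 - (-7.3) = 35.8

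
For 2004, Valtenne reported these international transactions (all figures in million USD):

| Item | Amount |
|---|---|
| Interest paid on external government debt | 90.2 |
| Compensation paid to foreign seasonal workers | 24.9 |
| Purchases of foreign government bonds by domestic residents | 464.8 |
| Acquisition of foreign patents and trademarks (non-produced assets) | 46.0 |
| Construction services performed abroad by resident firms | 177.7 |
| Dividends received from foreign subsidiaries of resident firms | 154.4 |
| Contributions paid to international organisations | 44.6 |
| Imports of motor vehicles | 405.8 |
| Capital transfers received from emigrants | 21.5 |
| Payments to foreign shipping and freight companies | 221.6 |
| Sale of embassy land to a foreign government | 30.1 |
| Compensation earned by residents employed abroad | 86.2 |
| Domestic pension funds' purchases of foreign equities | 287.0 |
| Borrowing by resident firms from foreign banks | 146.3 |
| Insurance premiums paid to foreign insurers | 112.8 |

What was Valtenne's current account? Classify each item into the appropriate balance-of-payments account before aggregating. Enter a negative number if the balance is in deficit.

-481.6

Goods: -405.8
Services: -221.6 + 177.7 - 112.8 = -156.7
Primary income: -90.2 - 24.9 + 86.2 + 154.4 = 125.5
Secondary income: -44.6
Current account = (-405.8) + (-156.7) + 125.5 + (-44.6) = -481.6
(Excluded from the current account — financial account: purchases of foreign government bonds by domestic residents 464.8, domestic pension funds' purchases of foreign equities 287.0, borrowing by resident firms from foreign banks 146.3; capital account: acquisition of foreign patents and trademarks (non-produced assets) 46.0, capital transfers received from emigrants 21.5, sale of embassy land to a foreign government 30.1.)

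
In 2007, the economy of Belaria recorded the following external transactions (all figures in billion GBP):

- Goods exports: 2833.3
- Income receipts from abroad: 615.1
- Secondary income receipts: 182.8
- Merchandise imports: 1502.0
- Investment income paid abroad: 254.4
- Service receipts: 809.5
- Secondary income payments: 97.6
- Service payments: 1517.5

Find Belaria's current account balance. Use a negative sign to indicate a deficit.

Goods balance = 2833.3 - 1502.0 = 1331.3
Services balance = 809.5 - 1517.5 = -708.0
Trade balance (goods + services) = 1331.3 + (-708.0) = 623.3
Net primary income = 615.1 - 254.4 = 360.7
Net secondary income = 182.8 - 97.6 = 85.2
Current account = 623.3 + 360.7 + 85.2 = 1069.2

1069.2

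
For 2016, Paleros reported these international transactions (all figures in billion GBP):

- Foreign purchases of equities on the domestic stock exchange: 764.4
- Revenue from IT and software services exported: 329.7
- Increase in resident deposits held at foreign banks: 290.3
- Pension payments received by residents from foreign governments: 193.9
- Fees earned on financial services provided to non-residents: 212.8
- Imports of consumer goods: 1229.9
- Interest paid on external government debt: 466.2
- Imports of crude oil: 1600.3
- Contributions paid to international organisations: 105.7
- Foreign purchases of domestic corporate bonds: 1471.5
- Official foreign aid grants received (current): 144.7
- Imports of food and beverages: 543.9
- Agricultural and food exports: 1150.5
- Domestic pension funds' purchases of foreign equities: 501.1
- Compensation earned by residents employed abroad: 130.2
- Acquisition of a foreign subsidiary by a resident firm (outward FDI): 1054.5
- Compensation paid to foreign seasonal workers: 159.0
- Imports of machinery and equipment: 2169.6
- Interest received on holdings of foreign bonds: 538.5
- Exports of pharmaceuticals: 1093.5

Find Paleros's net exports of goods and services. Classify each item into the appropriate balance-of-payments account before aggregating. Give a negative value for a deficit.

-2757.2

Goods: -1600.3 - 1229.9 + 1093.5 + 1150.5 - 2169.6 - 543.9 = -3299.7
Services: 212.8 + 329.7 = 542.5
Trade balance = -3299.7 + 542.5 = -2757.2
(Excluded from the trade balance — financial account: foreign purchases of equities on the domestic stock exchange 764.4, increase in resident deposits held at foreign banks 290.3, foreign purchases of domestic corporate bonds 1471.5, domestic pension funds' purchases of foreign equities 501.1, acquisition of a foreign subsidiary by a resident firm (outward FDI) 1054.5; secondary income: pension payments received by residents from foreign governments 193.9, contributions paid to international organisations 105.7, official foreign aid grants received (current) 144.7; primary income: interest paid on external government debt 466.2, compensation earned by residents employed abroad 130.2, compensation paid to foreign seasonal workers 159.0, interest received on holdings of foreign bonds 538.5.)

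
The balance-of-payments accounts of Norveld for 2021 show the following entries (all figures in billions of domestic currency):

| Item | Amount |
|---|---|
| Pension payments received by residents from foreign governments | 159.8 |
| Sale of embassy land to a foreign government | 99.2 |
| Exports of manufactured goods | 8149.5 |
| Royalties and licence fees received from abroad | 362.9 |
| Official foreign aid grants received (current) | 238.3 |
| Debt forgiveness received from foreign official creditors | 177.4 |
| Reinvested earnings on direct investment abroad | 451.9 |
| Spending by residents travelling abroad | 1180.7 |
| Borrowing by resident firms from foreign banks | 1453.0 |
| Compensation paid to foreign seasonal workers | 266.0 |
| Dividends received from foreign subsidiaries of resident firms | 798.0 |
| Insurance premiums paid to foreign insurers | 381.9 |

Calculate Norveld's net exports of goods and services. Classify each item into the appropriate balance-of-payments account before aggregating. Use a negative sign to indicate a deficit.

6949.8

Goods: 8149.5
Services: 362.9 - 1180.7 - 381.9 = -1199.7
Trade balance = 8149.5 + (-1199.7) = 6949.8
(Excluded from the trade balance — secondary income: pension payments received by residents from foreign governments 159.8, official foreign aid grants received (current) 238.3; capital account: sale of embassy land to a foreign government 99.2, debt forgiveness received from foreign official creditors 177.4; primary income: reinvested earnings on direct investment abroad 451.9, compensation paid to foreign seasonal workers 266.0, dividends received from foreign subsidiaries of resident firms 798.0; financial account: borrowing by resident firms from foreign banks 1453.0.)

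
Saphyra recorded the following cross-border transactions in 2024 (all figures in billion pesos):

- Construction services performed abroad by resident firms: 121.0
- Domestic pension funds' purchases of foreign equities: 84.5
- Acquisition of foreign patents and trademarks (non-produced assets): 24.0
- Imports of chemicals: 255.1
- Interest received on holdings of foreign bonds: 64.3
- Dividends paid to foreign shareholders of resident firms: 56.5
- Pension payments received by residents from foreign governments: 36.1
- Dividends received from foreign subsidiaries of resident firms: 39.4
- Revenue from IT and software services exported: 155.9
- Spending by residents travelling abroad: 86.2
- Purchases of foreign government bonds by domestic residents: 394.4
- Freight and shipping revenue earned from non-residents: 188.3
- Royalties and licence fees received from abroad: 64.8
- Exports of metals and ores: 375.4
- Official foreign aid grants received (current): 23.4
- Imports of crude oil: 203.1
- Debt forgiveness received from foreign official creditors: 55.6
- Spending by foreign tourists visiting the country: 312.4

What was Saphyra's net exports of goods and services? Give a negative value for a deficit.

673.4

Goods: -255.1 + 375.4 - 203.1 = -82.8
Services: 121.0 + 312.4 - 86.2 + 64.8 + 155.9 + 188.3 = 756.2
Trade balance = -82.8 + 756.2 = 673.4
(Excluded from the trade balance — financial account: domestic pension funds' purchases of foreign equities 84.5, purchases of foreign government bonds by domestic residents 394.4; capital account: acquisition of foreign patents and trademarks (non-produced assets) 24.0, debt forgiveness received from foreign official creditors 55.6; primary income: interest received on holdings of foreign bonds 64.3, dividends paid to foreign shareholders of resident firms 56.5, dividends received from foreign subsidiaries of resident firms 39.4; secondary income: pension payments received by residents from foreign governments 36.1, official foreign aid grants received (current) 23.4.)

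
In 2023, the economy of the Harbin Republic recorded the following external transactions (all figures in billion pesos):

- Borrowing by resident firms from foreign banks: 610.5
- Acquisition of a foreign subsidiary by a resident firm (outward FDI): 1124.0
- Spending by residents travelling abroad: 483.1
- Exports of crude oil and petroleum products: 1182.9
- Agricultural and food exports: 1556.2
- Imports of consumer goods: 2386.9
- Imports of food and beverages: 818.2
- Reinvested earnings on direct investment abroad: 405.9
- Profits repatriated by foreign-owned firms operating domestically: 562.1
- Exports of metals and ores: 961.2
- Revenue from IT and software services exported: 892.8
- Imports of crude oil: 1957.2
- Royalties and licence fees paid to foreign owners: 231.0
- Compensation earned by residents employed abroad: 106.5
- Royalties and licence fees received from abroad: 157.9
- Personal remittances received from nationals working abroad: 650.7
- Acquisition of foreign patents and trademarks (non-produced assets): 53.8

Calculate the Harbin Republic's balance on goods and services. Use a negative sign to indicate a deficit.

-1125.4

Goods: -818.2 + 1556.2 + 961.2 - 1957.2 + 1182.9 - 2386.9 = -1462.0
Services: -483.1 + 157.9 - 231.0 + 892.8 = 336.6
Trade balance = -1462.0 + 336.6 = -1125.4
(Excluded from the trade balance — financial account: borrowing by resident firms from foreign banks 610.5, acquisition of a foreign subsidiary by a resident firm (outward FDI) 1124.0; primary income: reinvested earnings on direct investment abroad 405.9, profits repatriated by foreign-owned firms operating domestically 562.1, compensation earned by residents employed abroad 106.5; secondary income: personal remittances received from nationals working abroad 650.7; capital account: acquisition of foreign patents and trademarks (non-produced assets) 53.8.)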